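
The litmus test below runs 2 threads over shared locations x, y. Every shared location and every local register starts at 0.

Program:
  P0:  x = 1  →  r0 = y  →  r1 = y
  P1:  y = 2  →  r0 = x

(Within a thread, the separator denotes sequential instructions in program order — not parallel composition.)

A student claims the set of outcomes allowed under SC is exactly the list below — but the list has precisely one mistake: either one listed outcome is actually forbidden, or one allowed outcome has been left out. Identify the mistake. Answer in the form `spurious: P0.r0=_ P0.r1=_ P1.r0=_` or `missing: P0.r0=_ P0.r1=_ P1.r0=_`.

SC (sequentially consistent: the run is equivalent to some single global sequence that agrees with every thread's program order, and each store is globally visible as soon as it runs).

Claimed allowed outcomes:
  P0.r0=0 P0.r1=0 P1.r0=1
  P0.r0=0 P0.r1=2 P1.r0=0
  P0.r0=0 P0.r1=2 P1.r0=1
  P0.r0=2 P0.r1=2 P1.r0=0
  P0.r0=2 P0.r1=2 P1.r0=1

spurious: P0.r0=0 P0.r1=2 P1.r0=0

outcome vector order: (P0.r0,P0.r1,P1.r0)
under SC → 0/0/1 0/2/1 2/2/0 2/2/1
claimed∖SC = {0/2/0}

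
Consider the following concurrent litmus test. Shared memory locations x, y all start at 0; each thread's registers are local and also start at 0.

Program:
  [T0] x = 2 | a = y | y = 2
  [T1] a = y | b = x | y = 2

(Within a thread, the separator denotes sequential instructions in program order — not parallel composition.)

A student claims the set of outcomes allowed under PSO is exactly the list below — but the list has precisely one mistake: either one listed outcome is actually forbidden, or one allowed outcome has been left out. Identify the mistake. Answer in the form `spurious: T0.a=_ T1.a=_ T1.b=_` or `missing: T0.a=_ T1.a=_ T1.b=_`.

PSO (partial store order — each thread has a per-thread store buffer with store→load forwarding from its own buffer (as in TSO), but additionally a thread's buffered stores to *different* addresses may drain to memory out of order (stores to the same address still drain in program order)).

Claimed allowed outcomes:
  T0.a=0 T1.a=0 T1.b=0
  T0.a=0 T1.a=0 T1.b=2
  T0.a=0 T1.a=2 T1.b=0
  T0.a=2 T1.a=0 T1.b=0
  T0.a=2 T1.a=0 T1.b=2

outcome vector order: (T0.a,T1.a,T1.b)
under PSO → 000, 002, 020, 022, 200, 202
PSO∖claimed = {022}

missing: T0.a=0 T1.a=2 T1.b=2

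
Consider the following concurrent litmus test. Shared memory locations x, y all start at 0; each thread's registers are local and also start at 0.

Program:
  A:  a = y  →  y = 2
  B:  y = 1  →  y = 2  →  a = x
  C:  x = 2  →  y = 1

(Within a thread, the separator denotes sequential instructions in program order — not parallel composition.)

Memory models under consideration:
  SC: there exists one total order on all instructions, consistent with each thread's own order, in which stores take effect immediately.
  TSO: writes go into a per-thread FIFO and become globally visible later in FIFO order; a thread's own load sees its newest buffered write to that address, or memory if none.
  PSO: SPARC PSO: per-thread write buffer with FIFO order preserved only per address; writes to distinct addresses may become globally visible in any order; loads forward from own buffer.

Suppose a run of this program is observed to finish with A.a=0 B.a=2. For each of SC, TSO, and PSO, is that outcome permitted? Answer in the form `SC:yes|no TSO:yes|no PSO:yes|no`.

SC:yes TSO:yes PSO:yes

outcome vector order: (A.a,B.a)
SC (6): (0,0); (0,2); (1,0); (1,2); (2,0); (2,2)
TSO (6): (0,0); (0,2); (1,0); (1,2); (2,0); (2,2)
PSO (6): (0,0); (0,2); (1,0); (1,2); (2,0); (2,2)
target (0,2) ∈ {SC,TSO,PSO}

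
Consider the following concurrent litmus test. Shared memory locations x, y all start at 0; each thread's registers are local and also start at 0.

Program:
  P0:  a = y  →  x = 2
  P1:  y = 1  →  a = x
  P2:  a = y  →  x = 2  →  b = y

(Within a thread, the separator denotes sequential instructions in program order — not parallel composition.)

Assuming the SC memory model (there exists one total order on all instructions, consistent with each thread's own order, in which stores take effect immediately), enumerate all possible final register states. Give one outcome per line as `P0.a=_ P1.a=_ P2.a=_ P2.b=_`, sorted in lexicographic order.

P0.a=0 P1.a=0 P2.a=0 P2.b=1
P0.a=0 P1.a=0 P2.a=1 P2.b=1
P0.a=0 P1.a=2 P2.a=0 P2.b=0
P0.a=0 P1.a=2 P2.a=0 P2.b=1
P0.a=0 P1.a=2 P2.a=1 P2.b=1
P0.a=1 P1.a=0 P2.a=0 P2.b=1
P0.a=1 P1.a=0 P2.a=1 P2.b=1
P0.a=1 P1.a=2 P2.a=0 P2.b=0
P0.a=1 P1.a=2 P2.a=0 P2.b=1
P0.a=1 P1.a=2 P2.a=1 P2.b=1

outcome vector order: (P0.a,P1.a,P2.a,P2.b)
|SC outcomes| = 10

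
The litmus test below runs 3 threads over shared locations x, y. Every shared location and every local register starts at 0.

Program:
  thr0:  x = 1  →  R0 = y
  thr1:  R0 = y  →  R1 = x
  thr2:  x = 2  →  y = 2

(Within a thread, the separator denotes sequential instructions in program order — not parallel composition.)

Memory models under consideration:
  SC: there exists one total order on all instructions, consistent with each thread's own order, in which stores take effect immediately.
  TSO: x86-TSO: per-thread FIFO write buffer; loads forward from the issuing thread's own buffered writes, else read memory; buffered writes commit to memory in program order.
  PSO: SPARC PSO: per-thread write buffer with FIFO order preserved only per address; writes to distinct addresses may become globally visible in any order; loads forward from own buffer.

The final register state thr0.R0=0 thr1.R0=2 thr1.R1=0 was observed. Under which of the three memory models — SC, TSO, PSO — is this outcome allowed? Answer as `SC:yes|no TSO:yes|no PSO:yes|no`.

SC:no TSO:no PSO:yes

outcome vector order: (thr0.R0,thr1.R0,thr1.R1)
[SC] allowed = {0/0/0; 0/0/1; 0/0/2; 0/2/1; 0/2/2; 2/0/0; 2/0/1; 2/0/2; 2/2/1; 2/2/2}
[TSO] allowed = {0/0/0; 0/0/1; 0/0/2; 0/2/1; 0/2/2; 2/0/0; 2/0/1; 2/0/2; 2/2/1; 2/2/2}
[PSO] allowed = {0/0/0; 0/0/1; 0/0/2; 0/2/0; 0/2/1; 0/2/2; 2/0/0; 2/0/1; 2/0/2; 2/2/0; 2/2/1; 2/2/2}
target 0/2/0 ∈ {PSO}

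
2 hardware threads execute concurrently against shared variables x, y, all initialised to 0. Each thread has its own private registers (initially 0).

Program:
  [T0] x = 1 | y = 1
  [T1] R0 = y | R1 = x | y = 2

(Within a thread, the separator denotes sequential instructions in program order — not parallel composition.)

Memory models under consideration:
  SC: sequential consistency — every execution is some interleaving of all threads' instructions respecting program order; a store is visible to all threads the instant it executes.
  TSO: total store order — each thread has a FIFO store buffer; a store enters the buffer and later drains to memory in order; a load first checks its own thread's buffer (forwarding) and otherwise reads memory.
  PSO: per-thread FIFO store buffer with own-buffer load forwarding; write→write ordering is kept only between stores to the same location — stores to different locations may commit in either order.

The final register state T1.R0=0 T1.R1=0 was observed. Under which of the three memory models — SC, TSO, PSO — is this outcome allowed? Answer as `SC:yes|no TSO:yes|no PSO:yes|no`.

outcome vector order: (T1.R0,T1.R1)
SC: 3 outcomes — {00, 01, 11}
TSO: 3 outcomes — {00, 01, 11}
PSO: 4 outcomes — {00, 01, 10, 11}
target 00 ∈ {SC,TSO,PSO}

SC:yes TSO:yes PSO:yes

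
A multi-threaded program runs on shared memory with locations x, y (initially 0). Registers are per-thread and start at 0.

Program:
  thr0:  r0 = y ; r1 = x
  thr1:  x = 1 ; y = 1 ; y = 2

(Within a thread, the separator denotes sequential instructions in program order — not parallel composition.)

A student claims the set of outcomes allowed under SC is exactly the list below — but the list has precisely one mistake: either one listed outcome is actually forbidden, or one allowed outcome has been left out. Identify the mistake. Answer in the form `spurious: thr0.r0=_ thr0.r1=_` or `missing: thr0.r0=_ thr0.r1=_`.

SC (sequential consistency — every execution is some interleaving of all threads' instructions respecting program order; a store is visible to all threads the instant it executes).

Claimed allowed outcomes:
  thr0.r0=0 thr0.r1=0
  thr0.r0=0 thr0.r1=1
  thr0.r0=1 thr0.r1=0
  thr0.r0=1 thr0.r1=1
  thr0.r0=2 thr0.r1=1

outcome vector order: (thr0.r0,thr0.r1)
SC (4): <0 0>, <0 1>, <1 1>, <2 1>
claimed∖SC = {<1 0>}

spurious: thr0.r0=1 thr0.r1=0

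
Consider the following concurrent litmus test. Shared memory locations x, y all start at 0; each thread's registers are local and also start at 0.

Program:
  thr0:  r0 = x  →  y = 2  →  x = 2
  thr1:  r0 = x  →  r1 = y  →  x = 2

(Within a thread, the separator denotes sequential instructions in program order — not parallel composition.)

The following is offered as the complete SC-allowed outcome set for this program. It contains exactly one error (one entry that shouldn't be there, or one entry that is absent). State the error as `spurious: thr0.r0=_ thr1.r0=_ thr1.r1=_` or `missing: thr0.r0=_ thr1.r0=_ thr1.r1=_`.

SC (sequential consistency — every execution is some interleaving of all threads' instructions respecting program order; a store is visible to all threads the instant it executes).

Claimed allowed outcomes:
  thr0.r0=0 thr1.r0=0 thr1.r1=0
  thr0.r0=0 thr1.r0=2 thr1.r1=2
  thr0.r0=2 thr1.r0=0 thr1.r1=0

missing: thr0.r0=0 thr1.r0=0 thr1.r1=2

outcome vector order: (thr0.r0,thr1.r0,thr1.r1)
under SC → (0,0,0) (0,0,2) (0,2,2) (2,0,0)
SC∖claimed = {(0,0,2)}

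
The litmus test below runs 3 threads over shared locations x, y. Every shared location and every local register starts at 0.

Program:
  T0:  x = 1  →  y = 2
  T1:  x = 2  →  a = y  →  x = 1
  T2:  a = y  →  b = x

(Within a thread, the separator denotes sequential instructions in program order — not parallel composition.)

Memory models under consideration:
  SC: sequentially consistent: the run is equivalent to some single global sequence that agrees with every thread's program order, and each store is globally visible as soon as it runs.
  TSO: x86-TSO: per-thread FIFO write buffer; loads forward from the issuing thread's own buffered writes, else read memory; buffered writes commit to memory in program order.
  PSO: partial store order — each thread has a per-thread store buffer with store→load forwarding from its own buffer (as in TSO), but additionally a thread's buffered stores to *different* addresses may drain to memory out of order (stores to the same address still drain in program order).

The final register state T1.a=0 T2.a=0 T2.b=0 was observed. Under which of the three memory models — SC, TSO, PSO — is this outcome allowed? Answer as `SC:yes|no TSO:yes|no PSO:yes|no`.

outcome vector order: (T1.a,T2.a,T2.b)
[SC] allowed = {0/0/0, 0/0/1, 0/0/2, 0/2/1, 0/2/2, 2/0/0, 2/0/1, 2/0/2, 2/2/1, 2/2/2}
[TSO] allowed = {0/0/0, 0/0/1, 0/0/2, 0/2/1, 0/2/2, 2/0/0, 2/0/1, 2/0/2, 2/2/1, 2/2/2}
[PSO] allowed = {0/0/0, 0/0/1, 0/0/2, 0/2/0, 0/2/1, 0/2/2, 2/0/0, 2/0/1, 2/0/2, 2/2/0, 2/2/1, 2/2/2}
target 0/0/0 ∈ {SC,TSO,PSO}

SC:yes TSO:yes PSO:yes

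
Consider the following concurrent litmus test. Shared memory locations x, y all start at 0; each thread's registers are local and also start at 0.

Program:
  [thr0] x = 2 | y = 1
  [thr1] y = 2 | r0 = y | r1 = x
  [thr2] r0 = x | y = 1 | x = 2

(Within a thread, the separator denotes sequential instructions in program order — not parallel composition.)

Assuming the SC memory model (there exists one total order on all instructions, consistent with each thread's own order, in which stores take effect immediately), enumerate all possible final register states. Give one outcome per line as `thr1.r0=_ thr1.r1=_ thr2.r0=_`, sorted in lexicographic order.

thr1.r0=1 thr1.r1=0 thr2.r0=0
thr1.r0=1 thr1.r1=2 thr2.r0=0
thr1.r0=1 thr1.r1=2 thr2.r0=2
thr1.r0=2 thr1.r1=0 thr2.r0=0
thr1.r0=2 thr1.r1=0 thr2.r0=2
thr1.r0=2 thr1.r1=2 thr2.r0=0
thr1.r0=2 thr1.r1=2 thr2.r0=2

outcome vector order: (thr1.r0,thr1.r1,thr2.r0)
|SC outcomes| = 7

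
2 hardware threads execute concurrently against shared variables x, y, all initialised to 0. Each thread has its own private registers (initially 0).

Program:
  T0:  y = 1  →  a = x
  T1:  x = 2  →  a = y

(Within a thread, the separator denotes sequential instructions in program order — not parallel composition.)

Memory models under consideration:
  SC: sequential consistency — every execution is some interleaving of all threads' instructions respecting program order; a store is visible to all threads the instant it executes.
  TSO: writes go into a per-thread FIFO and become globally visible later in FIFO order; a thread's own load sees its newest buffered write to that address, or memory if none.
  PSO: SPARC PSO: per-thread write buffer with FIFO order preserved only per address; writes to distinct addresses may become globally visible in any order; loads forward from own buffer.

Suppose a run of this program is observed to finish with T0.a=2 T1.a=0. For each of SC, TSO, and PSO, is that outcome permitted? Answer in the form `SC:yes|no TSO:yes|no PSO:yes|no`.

SC:yes TSO:yes PSO:yes

outcome vector order: (T0.a,T1.a)
[SC] allowed = {0/1, 2/0, 2/1}
[TSO] allowed = {0/0, 0/1, 2/0, 2/1}
[PSO] allowed = {0/0, 0/1, 2/0, 2/1}
target 2/0 ∈ {SC,TSO,PSO}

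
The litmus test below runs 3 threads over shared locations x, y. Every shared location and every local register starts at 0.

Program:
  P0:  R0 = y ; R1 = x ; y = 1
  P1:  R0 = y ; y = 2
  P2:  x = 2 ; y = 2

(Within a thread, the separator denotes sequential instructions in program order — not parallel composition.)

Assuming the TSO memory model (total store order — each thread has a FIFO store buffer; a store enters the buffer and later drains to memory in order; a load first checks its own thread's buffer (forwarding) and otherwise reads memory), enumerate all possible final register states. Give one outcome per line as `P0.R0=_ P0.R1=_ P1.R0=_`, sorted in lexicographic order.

outcome vector order: (P0.R0,P0.R1,P1.R0)
|TSO outcomes| = 10

P0.R0=0 P0.R1=0 P1.R0=0
P0.R0=0 P0.R1=0 P1.R0=1
P0.R0=0 P0.R1=0 P1.R0=2
P0.R0=0 P0.R1=2 P1.R0=0
P0.R0=0 P0.R1=2 P1.R0=1
P0.R0=0 P0.R1=2 P1.R0=2
P0.R0=2 P0.R1=0 P1.R0=0
P0.R0=2 P0.R1=2 P1.R0=0
P0.R0=2 P0.R1=2 P1.R0=1
P0.R0=2 P0.R1=2 P1.R0=2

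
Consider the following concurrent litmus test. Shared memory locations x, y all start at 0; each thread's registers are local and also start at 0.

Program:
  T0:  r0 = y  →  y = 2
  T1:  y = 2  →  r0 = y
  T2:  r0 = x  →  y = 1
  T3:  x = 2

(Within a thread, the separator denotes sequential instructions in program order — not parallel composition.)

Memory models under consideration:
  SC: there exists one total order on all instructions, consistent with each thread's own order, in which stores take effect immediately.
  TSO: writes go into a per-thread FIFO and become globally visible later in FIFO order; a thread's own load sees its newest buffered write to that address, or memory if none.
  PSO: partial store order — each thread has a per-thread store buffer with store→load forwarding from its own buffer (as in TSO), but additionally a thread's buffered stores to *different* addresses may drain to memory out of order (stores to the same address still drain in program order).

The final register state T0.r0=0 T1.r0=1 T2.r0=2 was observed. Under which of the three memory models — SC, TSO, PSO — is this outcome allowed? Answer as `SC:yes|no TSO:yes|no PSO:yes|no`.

SC:yes TSO:yes PSO:yes

outcome vector order: (T0.r0,T1.r0,T2.r0)
[SC] allowed = {<0 1 0>, <0 1 2>, <0 2 0>, <0 2 2>, <1 1 0>, <1 1 2>, <1 2 0>, <1 2 2>, <2 1 0>, <2 1 2>, <2 2 0>, <2 2 2>}
[TSO] allowed = {<0 1 0>, <0 1 2>, <0 2 0>, <0 2 2>, <1 1 0>, <1 1 2>, <1 2 0>, <1 2 2>, <2 1 0>, <2 1 2>, <2 2 0>, <2 2 2>}
[PSO] allowed = {<0 1 0>, <0 1 2>, <0 2 0>, <0 2 2>, <1 1 0>, <1 1 2>, <1 2 0>, <1 2 2>, <2 1 0>, <2 1 2>, <2 2 0>, <2 2 2>}
target <0 1 2> ∈ {SC,TSO,PSO}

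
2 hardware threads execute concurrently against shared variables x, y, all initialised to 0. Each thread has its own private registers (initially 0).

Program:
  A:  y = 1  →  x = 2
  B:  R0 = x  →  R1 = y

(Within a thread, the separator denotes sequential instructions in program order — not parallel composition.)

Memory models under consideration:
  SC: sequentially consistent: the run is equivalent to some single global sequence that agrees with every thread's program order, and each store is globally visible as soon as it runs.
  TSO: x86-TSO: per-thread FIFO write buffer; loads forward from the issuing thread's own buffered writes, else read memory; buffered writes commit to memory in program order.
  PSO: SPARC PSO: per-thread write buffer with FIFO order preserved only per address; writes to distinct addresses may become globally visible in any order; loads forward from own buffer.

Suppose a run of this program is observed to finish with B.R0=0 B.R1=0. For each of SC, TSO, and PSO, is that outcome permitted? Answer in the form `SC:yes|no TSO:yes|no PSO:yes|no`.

SC:yes TSO:yes PSO:yes

outcome vector order: (B.R0,B.R1)
SC: 3 outcomes — {0/0; 0/1; 2/1}
TSO: 3 outcomes — {0/0; 0/1; 2/1}
PSO: 4 outcomes — {0/0; 0/1; 2/0; 2/1}
target 0/0 ∈ {SC,TSO,PSO}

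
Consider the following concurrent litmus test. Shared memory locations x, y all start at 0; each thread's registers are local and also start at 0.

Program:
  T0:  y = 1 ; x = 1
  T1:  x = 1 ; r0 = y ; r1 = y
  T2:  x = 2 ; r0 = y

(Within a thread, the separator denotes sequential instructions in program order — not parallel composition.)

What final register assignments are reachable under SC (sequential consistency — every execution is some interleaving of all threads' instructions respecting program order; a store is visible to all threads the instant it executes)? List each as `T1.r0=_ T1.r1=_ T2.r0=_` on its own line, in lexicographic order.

outcome vector order: (T1.r0,T1.r1,T2.r0)
|SC outcomes| = 6

T1.r0=0 T1.r1=0 T2.r0=0
T1.r0=0 T1.r1=0 T2.r0=1
T1.r0=0 T1.r1=1 T2.r0=0
T1.r0=0 T1.r1=1 T2.r0=1
T1.r0=1 T1.r1=1 T2.r0=0
T1.r0=1 T1.r1=1 T2.r0=1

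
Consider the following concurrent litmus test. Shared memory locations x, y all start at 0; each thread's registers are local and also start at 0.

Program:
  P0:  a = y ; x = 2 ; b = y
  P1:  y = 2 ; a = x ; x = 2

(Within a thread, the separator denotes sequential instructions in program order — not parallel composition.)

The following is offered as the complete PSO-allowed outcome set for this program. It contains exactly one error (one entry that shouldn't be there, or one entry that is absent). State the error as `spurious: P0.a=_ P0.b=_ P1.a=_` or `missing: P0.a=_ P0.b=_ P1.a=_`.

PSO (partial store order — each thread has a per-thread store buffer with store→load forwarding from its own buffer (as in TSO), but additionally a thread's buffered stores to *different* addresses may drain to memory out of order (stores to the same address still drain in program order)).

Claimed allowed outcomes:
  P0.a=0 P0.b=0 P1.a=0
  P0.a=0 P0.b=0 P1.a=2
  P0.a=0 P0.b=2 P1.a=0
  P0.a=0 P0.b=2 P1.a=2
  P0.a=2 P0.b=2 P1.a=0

outcome vector order: (P0.a,P0.b,P1.a)
PSO: 6 outcomes — {(0,0,0); (0,0,2); (0,2,0); (0,2,2); (2,2,0); (2,2,2)}
PSO∖claimed = {(2,2,2)}

missing: P0.a=2 P0.b=2 P1.a=2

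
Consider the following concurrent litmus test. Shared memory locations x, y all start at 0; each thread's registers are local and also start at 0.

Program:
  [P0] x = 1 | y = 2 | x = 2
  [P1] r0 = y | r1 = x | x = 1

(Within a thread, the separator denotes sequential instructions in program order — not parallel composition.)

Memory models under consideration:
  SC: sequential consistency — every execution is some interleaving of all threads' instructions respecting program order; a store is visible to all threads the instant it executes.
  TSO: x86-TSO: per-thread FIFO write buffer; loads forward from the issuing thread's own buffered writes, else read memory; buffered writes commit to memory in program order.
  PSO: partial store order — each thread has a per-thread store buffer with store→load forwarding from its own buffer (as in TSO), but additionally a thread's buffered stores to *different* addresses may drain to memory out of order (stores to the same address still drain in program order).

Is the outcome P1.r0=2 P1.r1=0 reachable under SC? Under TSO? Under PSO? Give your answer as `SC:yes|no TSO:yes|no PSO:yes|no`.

outcome vector order: (P1.r0,P1.r1)
under SC → (0,0) (0,1) (0,2) (2,1) (2,2)
under TSO → (0,0) (0,1) (0,2) (2,1) (2,2)
under PSO → (0,0) (0,1) (0,2) (2,0) (2,1) (2,2)
target (2,0) ∈ {PSO}

SC:no TSO:no PSO:yes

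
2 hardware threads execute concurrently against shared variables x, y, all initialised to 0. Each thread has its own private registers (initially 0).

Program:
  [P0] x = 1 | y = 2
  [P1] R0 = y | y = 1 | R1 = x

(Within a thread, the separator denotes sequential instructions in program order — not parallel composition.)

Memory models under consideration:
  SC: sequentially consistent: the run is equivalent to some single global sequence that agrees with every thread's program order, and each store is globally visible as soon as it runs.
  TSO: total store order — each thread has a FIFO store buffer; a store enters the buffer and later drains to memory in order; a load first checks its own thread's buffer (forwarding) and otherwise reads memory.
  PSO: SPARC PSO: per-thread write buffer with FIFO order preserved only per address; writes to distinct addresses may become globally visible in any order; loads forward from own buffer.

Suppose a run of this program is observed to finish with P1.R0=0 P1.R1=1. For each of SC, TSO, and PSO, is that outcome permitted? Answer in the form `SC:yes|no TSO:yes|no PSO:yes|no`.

outcome vector order: (P1.R0,P1.R1)
SC: 3 outcomes — {(0,0) (0,1) (2,1)}
TSO: 3 outcomes — {(0,0) (0,1) (2,1)}
PSO: 4 outcomes — {(0,0) (0,1) (2,0) (2,1)}
target (0,1) ∈ {SC,TSO,PSO}

SC:yes TSO:yes PSO:yes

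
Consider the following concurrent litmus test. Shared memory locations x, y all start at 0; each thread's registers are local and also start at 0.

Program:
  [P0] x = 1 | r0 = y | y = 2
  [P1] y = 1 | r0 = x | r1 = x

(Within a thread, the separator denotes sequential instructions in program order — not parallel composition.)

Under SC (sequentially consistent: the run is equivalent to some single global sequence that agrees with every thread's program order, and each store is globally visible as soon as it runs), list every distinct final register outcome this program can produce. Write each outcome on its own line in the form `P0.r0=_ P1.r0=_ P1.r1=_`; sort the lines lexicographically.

outcome vector order: (P0.r0,P1.r0,P1.r1)
|SC outcomes| = 4

P0.r0=0 P1.r0=1 P1.r1=1
P0.r0=1 P1.r0=0 P1.r1=0
P0.r0=1 P1.r0=0 P1.r1=1
P0.r0=1 P1.r0=1 P1.r1=1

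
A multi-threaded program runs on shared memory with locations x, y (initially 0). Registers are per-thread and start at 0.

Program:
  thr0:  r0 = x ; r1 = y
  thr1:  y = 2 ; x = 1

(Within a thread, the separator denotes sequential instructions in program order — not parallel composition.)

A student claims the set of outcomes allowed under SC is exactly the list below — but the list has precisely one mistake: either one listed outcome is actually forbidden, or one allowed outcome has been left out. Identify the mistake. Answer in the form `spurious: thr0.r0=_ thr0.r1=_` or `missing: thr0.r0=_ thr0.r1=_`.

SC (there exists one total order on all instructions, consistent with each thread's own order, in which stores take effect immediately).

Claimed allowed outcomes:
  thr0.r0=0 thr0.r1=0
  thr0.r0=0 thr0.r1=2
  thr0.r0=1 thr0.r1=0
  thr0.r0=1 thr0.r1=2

outcome vector order: (thr0.r0,thr0.r1)
SC (3): 0/0 0/2 1/2
claimed∖SC = {1/0}

spurious: thr0.r0=1 thr0.r1=0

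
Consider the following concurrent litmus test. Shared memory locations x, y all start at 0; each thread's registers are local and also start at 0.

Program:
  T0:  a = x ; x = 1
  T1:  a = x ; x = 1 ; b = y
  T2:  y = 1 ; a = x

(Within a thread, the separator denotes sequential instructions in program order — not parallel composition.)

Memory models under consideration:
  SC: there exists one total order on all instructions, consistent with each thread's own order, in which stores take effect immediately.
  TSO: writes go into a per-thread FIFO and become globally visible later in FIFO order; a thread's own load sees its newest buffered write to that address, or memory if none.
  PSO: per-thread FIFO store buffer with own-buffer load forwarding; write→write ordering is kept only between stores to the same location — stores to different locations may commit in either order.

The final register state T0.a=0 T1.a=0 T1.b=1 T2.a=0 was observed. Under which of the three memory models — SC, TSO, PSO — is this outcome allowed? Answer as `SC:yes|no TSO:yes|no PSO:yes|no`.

SC:yes TSO:yes PSO:yes

outcome vector order: (T0.a,T1.a,T1.b,T2.a)
SC: 9 outcomes — {<0 0 0 1>, <0 0 1 0>, <0 0 1 1>, <0 1 0 1>, <0 1 1 0>, <0 1 1 1>, <1 0 0 1>, <1 0 1 0>, <1 0 1 1>}
TSO: 12 outcomes — {<0 0 0 0>, <0 0 0 1>, <0 0 1 0>, <0 0 1 1>, <0 1 0 0>, <0 1 0 1>, <0 1 1 0>, <0 1 1 1>, <1 0 0 0>, <1 0 0 1>, <1 0 1 0>, <1 0 1 1>}
PSO: 12 outcomes — {<0 0 0 0>, <0 0 0 1>, <0 0 1 0>, <0 0 1 1>, <0 1 0 0>, <0 1 0 1>, <0 1 1 0>, <0 1 1 1>, <1 0 0 0>, <1 0 0 1>, <1 0 1 0>, <1 0 1 1>}
target <0 0 1 0> ∈ {SC,TSO,PSO}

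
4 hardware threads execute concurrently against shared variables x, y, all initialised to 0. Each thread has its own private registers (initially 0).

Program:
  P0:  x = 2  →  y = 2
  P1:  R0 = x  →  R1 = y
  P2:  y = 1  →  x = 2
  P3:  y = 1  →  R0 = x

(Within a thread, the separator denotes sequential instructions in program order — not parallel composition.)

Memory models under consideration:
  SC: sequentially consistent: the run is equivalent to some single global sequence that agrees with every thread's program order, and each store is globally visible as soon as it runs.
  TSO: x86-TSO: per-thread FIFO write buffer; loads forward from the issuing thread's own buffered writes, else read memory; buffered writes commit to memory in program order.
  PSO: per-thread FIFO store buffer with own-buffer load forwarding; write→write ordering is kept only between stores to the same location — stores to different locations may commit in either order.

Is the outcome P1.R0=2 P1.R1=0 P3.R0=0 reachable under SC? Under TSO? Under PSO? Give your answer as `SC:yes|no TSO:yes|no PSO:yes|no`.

outcome vector order: (P1.R0,P1.R1,P3.R0)
under SC → (0,0,0), (0,0,2), (0,1,0), (0,1,2), (0,2,0), (0,2,2), (2,0,2), (2,1,0), (2,1,2), (2,2,0), (2,2,2)
under TSO → (0,0,0), (0,0,2), (0,1,0), (0,1,2), (0,2,0), (0,2,2), (2,0,0), (2,0,2), (2,1,0), (2,1,2), (2,2,0), (2,2,2)
under PSO → (0,0,0), (0,0,2), (0,1,0), (0,1,2), (0,2,0), (0,2,2), (2,0,0), (2,0,2), (2,1,0), (2,1,2), (2,2,0), (2,2,2)
target (2,0,0) ∈ {TSO,PSO}

SC:no TSO:yes PSO:yes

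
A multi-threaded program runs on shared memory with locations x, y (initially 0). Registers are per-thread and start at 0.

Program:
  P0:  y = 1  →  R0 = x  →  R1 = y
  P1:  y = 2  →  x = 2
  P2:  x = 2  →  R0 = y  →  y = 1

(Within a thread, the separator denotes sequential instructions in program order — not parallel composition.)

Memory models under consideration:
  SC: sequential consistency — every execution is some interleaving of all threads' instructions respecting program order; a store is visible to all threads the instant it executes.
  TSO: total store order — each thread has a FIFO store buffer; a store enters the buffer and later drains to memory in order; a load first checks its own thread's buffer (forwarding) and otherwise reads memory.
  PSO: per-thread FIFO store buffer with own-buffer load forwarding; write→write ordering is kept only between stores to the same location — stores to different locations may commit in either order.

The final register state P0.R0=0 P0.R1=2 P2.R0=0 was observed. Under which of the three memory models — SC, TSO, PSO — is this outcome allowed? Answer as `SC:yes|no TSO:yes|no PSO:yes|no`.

SC:no TSO:yes PSO:yes

outcome vector order: (P0.R0,P0.R1,P2.R0)
SC: 10 outcomes — {0/1/1 0/1/2 0/2/1 0/2/2 2/1/0 2/1/1 2/1/2 2/2/0 2/2/1 2/2/2}
TSO: 12 outcomes — {0/1/0 0/1/1 0/1/2 0/2/0 0/2/1 0/2/2 2/1/0 2/1/1 2/1/2 2/2/0 2/2/1 2/2/2}
PSO: 12 outcomes — {0/1/0 0/1/1 0/1/2 0/2/0 0/2/1 0/2/2 2/1/0 2/1/1 2/1/2 2/2/0 2/2/1 2/2/2}
target 0/2/0 ∈ {TSO,PSO}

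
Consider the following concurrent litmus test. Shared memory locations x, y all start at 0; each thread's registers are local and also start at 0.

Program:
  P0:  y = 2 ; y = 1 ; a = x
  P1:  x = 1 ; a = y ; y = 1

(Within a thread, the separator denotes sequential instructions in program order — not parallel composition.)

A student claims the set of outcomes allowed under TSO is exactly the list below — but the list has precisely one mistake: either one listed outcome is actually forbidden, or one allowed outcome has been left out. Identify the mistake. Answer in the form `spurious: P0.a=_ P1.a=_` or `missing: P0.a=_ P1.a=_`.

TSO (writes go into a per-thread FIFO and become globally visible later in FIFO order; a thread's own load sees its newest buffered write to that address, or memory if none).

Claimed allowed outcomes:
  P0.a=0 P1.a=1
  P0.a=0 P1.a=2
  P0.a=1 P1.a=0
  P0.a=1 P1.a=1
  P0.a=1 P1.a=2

outcome vector order: (P0.a,P1.a)
under TSO → 0/0, 0/1, 0/2, 1/0, 1/1, 1/2
TSO∖claimed = {0/0}

missing: P0.a=0 P1.a=0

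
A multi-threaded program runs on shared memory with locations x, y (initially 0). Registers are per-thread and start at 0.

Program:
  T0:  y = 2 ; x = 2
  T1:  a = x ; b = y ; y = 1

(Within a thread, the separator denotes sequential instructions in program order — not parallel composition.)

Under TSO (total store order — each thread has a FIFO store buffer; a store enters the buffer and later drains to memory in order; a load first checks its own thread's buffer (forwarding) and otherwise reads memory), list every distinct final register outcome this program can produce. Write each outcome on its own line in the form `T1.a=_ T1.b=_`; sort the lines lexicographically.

outcome vector order: (T1.a,T1.b)
|TSO outcomes| = 3

T1.a=0 T1.b=0
T1.a=0 T1.b=2
T1.a=2 T1.b=2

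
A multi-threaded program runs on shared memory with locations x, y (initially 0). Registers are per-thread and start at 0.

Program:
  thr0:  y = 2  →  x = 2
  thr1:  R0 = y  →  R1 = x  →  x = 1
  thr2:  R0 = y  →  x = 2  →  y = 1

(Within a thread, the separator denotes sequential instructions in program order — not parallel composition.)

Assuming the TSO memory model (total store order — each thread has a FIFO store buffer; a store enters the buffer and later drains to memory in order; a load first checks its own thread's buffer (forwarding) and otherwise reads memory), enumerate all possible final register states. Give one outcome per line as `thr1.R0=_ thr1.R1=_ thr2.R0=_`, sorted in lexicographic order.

thr1.R0=0 thr1.R1=0 thr2.R0=0
thr1.R0=0 thr1.R1=0 thr2.R0=2
thr1.R0=0 thr1.R1=2 thr2.R0=0
thr1.R0=0 thr1.R1=2 thr2.R0=2
thr1.R0=1 thr1.R1=2 thr2.R0=0
thr1.R0=1 thr1.R1=2 thr2.R0=2
thr1.R0=2 thr1.R1=0 thr2.R0=0
thr1.R0=2 thr1.R1=0 thr2.R0=2
thr1.R0=2 thr1.R1=2 thr2.R0=0
thr1.R0=2 thr1.R1=2 thr2.R0=2

outcome vector order: (thr1.R0,thr1.R1,thr2.R0)
|TSO outcomes| = 10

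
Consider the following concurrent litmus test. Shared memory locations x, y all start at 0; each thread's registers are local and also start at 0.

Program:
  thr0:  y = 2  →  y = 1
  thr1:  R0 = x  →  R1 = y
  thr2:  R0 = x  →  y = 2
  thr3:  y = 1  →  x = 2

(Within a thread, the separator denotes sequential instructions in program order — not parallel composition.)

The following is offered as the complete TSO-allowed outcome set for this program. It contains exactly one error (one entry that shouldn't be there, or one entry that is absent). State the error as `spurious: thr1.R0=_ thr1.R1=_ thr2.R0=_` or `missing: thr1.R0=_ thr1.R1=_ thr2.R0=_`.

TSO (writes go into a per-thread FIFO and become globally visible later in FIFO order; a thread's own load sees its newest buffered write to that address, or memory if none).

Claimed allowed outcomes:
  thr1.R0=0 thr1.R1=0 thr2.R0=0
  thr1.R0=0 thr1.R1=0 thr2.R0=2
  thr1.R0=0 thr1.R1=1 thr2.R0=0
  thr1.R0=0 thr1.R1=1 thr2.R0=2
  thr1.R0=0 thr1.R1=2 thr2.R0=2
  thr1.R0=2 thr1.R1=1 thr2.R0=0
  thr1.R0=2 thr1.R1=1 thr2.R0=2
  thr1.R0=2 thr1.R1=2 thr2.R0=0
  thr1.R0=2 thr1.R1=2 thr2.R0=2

outcome vector order: (thr1.R0,thr1.R1,thr2.R0)
TSO: 10 outcomes — {(0,0,0) (0,0,2) (0,1,0) (0,1,2) (0,2,0) (0,2,2) (2,1,0) (2,1,2) (2,2,0) (2,2,2)}
TSO∖claimed = {(0,2,0)}

missing: thr1.R0=0 thr1.R1=2 thr2.R0=0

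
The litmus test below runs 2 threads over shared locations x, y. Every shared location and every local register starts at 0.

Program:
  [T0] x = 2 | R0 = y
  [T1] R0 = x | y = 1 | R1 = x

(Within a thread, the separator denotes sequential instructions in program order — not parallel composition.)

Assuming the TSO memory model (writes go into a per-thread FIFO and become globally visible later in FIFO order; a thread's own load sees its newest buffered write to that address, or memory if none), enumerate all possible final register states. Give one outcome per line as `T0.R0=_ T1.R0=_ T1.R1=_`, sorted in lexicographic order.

outcome vector order: (T0.R0,T1.R0,T1.R1)
|TSO outcomes| = 6

T0.R0=0 T1.R0=0 T1.R1=0
T0.R0=0 T1.R0=0 T1.R1=2
T0.R0=0 T1.R0=2 T1.R1=2
T0.R0=1 T1.R0=0 T1.R1=0
T0.R0=1 T1.R0=0 T1.R1=2
T0.R0=1 T1.R0=2 T1.R1=2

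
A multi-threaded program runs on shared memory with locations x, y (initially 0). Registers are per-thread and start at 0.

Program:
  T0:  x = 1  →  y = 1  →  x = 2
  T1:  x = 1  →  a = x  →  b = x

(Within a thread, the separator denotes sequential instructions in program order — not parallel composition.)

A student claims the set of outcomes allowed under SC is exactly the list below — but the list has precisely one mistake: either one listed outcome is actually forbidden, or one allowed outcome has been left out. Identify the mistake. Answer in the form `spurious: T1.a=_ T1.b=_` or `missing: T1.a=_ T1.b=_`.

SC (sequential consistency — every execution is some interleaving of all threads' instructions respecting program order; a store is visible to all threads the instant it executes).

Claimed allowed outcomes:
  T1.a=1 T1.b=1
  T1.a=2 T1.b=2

missing: T1.a=1 T1.b=2

outcome vector order: (T1.a,T1.b)
SC: 3 outcomes — {11, 12, 22}
SC∖claimed = {12}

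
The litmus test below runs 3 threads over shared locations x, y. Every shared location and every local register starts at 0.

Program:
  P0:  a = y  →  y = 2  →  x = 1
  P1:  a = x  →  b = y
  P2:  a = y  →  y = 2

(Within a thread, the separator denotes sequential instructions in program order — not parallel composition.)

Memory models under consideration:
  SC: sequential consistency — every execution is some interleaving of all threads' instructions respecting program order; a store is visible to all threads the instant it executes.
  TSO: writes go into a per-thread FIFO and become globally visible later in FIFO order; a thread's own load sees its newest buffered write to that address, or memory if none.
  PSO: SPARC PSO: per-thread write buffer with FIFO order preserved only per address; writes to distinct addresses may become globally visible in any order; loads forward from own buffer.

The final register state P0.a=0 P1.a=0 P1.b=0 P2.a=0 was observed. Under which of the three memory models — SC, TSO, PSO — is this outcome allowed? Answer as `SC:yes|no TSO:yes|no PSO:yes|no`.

outcome vector order: (P0.a,P1.a,P1.b,P2.a)
[SC] allowed = {0/0/0/0 0/0/0/2 0/0/2/0 0/0/2/2 0/1/2/0 0/1/2/2 2/0/0/0 2/0/2/0 2/1/2/0}
[TSO] allowed = {0/0/0/0 0/0/0/2 0/0/2/0 0/0/2/2 0/1/2/0 0/1/2/2 2/0/0/0 2/0/2/0 2/1/2/0}
[PSO] allowed = {0/0/0/0 0/0/0/2 0/0/2/0 0/0/2/2 0/1/0/0 0/1/0/2 0/1/2/0 0/1/2/2 2/0/0/0 2/0/2/0 2/1/2/0}
target 0/0/0/0 ∈ {SC,TSO,PSO}

SC:yes TSO:yes PSO:yes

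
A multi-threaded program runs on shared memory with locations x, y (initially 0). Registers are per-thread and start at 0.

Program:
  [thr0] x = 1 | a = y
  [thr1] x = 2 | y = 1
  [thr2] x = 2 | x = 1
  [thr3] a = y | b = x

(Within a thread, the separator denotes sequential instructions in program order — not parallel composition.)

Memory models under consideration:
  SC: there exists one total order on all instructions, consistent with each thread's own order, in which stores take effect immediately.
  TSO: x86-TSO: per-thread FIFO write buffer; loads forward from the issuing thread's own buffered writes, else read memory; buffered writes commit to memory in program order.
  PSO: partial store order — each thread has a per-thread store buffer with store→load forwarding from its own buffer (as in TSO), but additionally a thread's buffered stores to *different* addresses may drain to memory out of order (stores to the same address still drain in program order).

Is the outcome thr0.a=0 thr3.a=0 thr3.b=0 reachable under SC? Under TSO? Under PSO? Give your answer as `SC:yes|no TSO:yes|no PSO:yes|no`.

SC:yes TSO:yes PSO:yes

outcome vector order: (thr0.a,thr3.a,thr3.b)
[SC] allowed = {(0,0,0); (0,0,1); (0,0,2); (0,1,1); (0,1,2); (1,0,0); (1,0,1); (1,0,2); (1,1,1); (1,1,2)}
[TSO] allowed = {(0,0,0); (0,0,1); (0,0,2); (0,1,1); (0,1,2); (1,0,0); (1,0,1); (1,0,2); (1,1,1); (1,1,2)}
[PSO] allowed = {(0,0,0); (0,0,1); (0,0,2); (0,1,0); (0,1,1); (0,1,2); (1,0,0); (1,0,1); (1,0,2); (1,1,0); (1,1,1); (1,1,2)}
target (0,0,0) ∈ {SC,TSO,PSO}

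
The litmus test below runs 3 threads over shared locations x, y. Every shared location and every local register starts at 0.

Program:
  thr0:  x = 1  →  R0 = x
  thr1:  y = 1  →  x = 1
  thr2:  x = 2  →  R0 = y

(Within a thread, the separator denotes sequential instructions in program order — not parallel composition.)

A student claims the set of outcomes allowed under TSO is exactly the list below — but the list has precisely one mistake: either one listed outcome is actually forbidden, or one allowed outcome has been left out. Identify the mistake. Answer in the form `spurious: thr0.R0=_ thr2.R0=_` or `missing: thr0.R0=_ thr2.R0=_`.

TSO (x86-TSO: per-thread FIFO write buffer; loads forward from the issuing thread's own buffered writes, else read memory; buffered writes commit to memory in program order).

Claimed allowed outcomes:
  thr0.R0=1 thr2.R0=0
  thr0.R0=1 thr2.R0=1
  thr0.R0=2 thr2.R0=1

outcome vector order: (thr0.R0,thr2.R0)
[TSO] allowed = {1/0; 1/1; 2/0; 2/1}
TSO∖claimed = {2/0}

missing: thr0.R0=2 thr2.R0=0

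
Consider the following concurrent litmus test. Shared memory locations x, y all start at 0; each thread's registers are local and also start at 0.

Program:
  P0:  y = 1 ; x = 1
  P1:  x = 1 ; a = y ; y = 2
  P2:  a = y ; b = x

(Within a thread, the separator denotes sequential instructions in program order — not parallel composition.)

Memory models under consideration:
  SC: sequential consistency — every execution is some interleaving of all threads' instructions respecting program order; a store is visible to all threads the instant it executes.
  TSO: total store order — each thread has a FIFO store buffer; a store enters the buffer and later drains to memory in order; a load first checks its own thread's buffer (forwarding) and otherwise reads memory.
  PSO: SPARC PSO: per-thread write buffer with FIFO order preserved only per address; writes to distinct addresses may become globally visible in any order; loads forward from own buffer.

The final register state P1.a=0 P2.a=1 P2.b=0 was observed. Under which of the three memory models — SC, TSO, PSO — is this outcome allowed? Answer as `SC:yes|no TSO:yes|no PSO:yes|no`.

SC:no TSO:yes PSO:yes

outcome vector order: (P1.a,P2.a,P2.b)
under SC → 000; 001; 011; 021; 100; 101; 110; 111; 121
under TSO → 000; 001; 010; 011; 021; 100; 101; 110; 111; 121
under PSO → 000; 001; 010; 011; 020; 021; 100; 101; 110; 111; 120; 121
target 010 ∈ {TSO,PSO}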